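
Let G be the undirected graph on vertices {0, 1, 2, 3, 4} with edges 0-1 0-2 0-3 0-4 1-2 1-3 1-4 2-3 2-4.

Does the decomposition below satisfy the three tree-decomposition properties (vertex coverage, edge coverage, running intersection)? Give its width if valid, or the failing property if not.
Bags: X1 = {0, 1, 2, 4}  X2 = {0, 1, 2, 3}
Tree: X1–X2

Yes; width 3.

Every vertex of G appears in some bag (union = {0, 1, 2, 3, 4}); every edge is covered by a bag; and for each vertex v the set of bags containing v is connected in the bag tree. The decomposition is therefore valid. The largest bag has 4 vertices, so the width is 3.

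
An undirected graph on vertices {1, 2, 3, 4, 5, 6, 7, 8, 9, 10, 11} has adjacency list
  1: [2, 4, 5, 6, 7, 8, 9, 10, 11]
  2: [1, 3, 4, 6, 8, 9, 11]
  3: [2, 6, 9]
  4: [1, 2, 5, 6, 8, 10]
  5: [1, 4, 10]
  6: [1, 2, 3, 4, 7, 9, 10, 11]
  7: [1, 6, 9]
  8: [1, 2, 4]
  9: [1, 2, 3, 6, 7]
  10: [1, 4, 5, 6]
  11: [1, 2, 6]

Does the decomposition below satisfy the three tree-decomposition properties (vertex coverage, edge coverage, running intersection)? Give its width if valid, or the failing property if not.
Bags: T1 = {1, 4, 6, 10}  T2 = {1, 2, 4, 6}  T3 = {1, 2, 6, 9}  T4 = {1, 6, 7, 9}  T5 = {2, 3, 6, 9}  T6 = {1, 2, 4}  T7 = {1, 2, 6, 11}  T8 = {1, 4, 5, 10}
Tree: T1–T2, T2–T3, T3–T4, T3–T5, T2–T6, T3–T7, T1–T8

A tree decomposition must satisfy three properties: every vertex lies in some bag; for every edge, both endpoints lie together in some bag; and for every vertex, the bags containing it form a connected subtree. Here vertex 8 appears in no bag, so the decomposition is invalid.

No — vertex 8 appears in no bag.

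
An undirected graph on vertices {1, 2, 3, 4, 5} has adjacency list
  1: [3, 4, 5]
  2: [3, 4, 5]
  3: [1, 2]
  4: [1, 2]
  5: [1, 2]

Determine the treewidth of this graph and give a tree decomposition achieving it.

Treewidth 2.
Bags: B1 = {1, 2, 3}  B2 = {1, 2, 4}  B3 = {1, 2, 5}
Tree: B1–B2, B2–B3

Each bag holds 3 vertices, so the decomposition has width 2, which upper-bounds the treewidth. Since 2–3–1–4–2 is a cycle in G, G is not acyclic. Forests are exactly the graphs of treewidth ≤ 1, so tw(G) ≥ 2. Combining the bounds, tw(G) = 2.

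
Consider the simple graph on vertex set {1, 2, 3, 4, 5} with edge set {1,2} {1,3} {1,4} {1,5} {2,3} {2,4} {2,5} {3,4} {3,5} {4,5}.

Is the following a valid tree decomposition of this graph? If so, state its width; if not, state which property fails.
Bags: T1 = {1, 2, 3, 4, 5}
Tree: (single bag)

Vertex coverage: the bags together contain {1, 2, 3, 4, 5}, the full vertex set. Edge coverage: each edge of G has both endpoints in at least one bag. Running intersection: for every vertex, the bags containing it form a connected subtree. All three properties hold, so this is a valid tree decomposition of width max|bag| − 1 = 4, and hence tw(G) ≤ 4.

Yes; width 4.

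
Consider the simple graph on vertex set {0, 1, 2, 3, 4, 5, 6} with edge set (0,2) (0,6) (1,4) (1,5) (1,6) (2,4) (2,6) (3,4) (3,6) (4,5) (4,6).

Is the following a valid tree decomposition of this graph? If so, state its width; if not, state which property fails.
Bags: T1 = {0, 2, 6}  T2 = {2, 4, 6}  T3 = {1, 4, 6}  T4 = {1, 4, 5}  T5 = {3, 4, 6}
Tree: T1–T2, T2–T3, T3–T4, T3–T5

Vertex coverage: the bags together contain {0, 1, 2, 3, 4, 5, 6}, the full vertex set. Edge coverage: each edge of G has both endpoints in at least one bag. Running intersection: for every vertex, the bags containing it form a connected subtree. All three properties hold, so this is a valid tree decomposition of width max|bag| − 1 = 2, and hence tw(G) ≤ 2.

Yes; width 2.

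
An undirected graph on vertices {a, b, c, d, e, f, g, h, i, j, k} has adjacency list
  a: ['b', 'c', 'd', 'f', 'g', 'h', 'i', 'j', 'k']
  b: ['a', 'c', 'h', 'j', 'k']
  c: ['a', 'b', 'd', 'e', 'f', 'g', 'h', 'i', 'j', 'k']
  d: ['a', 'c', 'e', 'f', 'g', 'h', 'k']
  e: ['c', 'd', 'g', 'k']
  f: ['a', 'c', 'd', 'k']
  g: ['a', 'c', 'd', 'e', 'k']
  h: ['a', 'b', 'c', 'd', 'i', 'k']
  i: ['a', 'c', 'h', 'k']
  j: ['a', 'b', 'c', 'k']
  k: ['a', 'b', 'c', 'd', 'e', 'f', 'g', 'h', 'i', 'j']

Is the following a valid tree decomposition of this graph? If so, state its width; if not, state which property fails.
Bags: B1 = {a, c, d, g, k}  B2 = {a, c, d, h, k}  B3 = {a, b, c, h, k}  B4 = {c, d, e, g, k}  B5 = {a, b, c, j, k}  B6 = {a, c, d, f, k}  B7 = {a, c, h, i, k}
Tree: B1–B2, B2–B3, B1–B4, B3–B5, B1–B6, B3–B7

Yes; width 4.

Vertex coverage: the bags together contain {a, b, c, d, e, f, g, h, i, j, k}, the full vertex set. Edge coverage: each edge of G has both endpoints in at least one bag. Running intersection: for every vertex, the bags containing it form a connected subtree. All three properties hold, so this is a valid tree decomposition of width max|bag| − 1 = 4, and hence tw(G) ≤ 4.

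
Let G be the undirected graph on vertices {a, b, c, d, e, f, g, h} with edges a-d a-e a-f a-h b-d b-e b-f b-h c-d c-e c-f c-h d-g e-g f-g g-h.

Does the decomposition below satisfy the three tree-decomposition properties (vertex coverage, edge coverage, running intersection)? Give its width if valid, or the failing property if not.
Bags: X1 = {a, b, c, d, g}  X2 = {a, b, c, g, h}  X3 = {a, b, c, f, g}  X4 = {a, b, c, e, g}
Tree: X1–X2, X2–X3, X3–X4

Yes; width 4.

Vertex coverage: the bags together contain {a, b, c, d, e, f, g, h}, the full vertex set. Edge coverage: each edge of G has both endpoints in at least one bag. Running intersection: for every vertex, the bags containing it form a connected subtree. All three properties hold, so this is a valid tree decomposition of width max|bag| − 1 = 4, and hence tw(G) ≤ 4.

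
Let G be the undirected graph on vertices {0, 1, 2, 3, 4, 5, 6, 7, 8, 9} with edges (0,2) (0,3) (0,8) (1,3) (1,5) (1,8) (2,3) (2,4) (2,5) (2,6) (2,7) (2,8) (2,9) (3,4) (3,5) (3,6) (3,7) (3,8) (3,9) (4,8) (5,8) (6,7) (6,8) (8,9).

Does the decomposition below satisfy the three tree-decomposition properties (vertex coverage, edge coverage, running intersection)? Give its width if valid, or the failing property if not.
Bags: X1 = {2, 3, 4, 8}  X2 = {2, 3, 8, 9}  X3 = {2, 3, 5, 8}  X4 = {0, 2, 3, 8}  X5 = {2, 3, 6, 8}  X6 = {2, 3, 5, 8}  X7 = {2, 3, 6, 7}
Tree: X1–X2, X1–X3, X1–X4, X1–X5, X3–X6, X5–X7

A tree decomposition must satisfy three properties: every vertex lies in some bag; for every edge, both endpoints lie together in some bag; and for every vertex, the bags containing it form a connected subtree. Here vertex 1 appears in no bag, so the decomposition is invalid.

No — vertex 1 appears in no bag.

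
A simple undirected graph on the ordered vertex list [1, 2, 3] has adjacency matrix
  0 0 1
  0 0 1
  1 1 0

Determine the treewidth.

A width-1 tree decomposition is:
Bags: B1 = {1, 3}  B2 = {2, 3}
Tree: B1–B2
Each bag holds 2 vertices, so the decomposition has width 1, which upper-bounds the treewidth. Any graph with an edge has treewidth ≥ 1, and G has the edge 1–3. Hence tw(G) = 1 exactly.

1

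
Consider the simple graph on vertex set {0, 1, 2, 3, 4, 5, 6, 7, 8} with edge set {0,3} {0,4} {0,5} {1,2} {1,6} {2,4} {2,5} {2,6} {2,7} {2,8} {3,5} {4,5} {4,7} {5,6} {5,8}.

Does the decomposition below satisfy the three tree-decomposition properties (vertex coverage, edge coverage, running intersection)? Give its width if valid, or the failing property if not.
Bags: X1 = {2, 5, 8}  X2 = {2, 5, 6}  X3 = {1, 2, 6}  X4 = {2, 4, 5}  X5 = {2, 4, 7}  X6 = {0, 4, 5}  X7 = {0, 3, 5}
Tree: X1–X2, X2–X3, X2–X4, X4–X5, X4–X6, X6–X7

Yes; width 2.

Vertex coverage: the bags together contain {0, 1, 2, 3, 4, 5, 6, 7, 8}, the full vertex set. Edge coverage: each edge of G has both endpoints in at least one bag. Running intersection: for every vertex, the bags containing it form a connected subtree. All three properties hold, so this is a valid tree decomposition of width max|bag| − 1 = 2, and hence tw(G) ≤ 2.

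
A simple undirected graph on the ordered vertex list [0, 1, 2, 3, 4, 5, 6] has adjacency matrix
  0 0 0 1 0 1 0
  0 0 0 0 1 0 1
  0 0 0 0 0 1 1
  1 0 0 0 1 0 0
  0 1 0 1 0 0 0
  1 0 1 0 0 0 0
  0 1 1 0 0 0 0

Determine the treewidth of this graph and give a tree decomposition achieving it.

Each bag holds 3 vertices, so the decomposition has width 2, which upper-bounds the treewidth. Since 6–2–5–0–3–4–1–6 is a cycle in G, G is not acyclic. Forests are exactly the graphs of treewidth ≤ 1, so tw(G) ≥ 2. Therefore the treewidth is 2.

Treewidth 2.
One such decomposition:
Bags: B1 = {2, 5, 6}  B2 = {0, 5, 6}  B3 = {0, 3, 6}  B4 = {3, 4, 6}  B5 = {1, 4, 6}
Tree: B1–B2, B2–B3, B3–B4, B4–B5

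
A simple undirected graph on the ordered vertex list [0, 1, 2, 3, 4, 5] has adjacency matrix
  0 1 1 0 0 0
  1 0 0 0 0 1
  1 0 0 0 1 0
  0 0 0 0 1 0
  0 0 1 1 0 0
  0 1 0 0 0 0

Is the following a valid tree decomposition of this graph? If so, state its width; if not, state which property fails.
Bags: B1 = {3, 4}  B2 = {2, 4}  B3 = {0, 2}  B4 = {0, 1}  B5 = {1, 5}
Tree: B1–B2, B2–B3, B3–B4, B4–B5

Yes; width 1.

Every vertex of G appears in some bag (union = {0, 1, 2, 3, 4, 5}); every edge is covered by a bag; and for each vertex v the set of bags containing v is connected in the bag tree. The decomposition is therefore valid. The largest bag has 2 vertices, so the width is 1.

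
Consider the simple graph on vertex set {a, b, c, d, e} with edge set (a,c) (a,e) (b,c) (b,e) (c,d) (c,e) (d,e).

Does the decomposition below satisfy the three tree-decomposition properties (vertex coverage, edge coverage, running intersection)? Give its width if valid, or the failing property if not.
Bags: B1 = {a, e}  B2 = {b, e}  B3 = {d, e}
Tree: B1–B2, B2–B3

No — vertex c appears in no bag.

A tree decomposition must satisfy three properties: every vertex lies in some bag; for every edge, both endpoints lie together in some bag; and for every vertex, the bags containing it form a connected subtree. Here vertex c appears in no bag, so the decomposition is invalid.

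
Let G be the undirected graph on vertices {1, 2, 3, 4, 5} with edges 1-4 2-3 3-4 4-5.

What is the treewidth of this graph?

1

A width-1 tree decomposition is:
Bags: B1 = {4, 5}  B2 = {3, 4}  B3 = {1, 4}  B4 = {2, 3}
Tree: B1–B2, B2–B3, B2–B4
The largest bag has 2 vertices, giving width 1; this decomposition certifies tw(G) ≤ 1. Since G has at least one edge (e.g. 5–4), it is not an edgeless graph, so tw(G) ≥ 1. Hence tw(G) = 1 exactly.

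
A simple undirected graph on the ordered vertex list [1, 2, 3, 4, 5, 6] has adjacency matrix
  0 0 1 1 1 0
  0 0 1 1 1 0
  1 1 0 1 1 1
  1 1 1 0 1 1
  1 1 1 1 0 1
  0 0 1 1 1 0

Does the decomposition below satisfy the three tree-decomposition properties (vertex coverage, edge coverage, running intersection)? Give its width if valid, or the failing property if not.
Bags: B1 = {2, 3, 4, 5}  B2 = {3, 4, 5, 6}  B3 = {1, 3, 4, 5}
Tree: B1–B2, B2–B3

Yes; width 3.

Checking the three conditions: (i) the bags cover all of {1, 2, 3, 4, 5, 6}; (ii) for each edge, some bag contains both endpoints; (iii) the bags containing any fixed vertex form a subtree. All hold, so the decomposition is valid with width 4 − 1 = 3.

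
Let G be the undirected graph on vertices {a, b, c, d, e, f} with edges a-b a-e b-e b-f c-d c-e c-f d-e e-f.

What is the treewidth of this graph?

A width-2 tree decomposition is:
Bags: B1 = {c, e, f}  B2 = {c, d, e}  B3 = {b, e, f}  B4 = {a, b, e}
Tree: B1–B2, B1–B3, B3–B4
Each bag holds 3 vertices, so the decomposition has width 2, which upper-bounds the treewidth. For the lower bound, the 3 vertices {c, d, e} are pairwise adjacent, and any tree decomposition puts a clique entirely inside one bag — forcing width ≥ 2. Therefore the treewidth is 2.

2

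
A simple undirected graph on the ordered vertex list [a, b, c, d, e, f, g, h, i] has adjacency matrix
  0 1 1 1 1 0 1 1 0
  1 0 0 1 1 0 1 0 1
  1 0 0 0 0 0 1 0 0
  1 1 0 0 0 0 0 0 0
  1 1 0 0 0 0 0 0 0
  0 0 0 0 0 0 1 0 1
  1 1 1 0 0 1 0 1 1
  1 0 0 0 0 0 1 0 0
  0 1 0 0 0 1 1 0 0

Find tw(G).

A width-2 tree decomposition is:
Bags: B1 = {a, b, g}  B2 = {b, g, i}  B3 = {a, g, h}  B4 = {a, b, d}  B5 = {a, b, e}  B6 = {f, g, i}  B7 = {a, c, g}
Tree: B1–B2, B1–B3, B1–B4, B1–B5, B2–B6, B1–B7
Every bag has size at most 3, so the width is 3 − 1 = 2 and tw(G) ≤ 2. For the lower bound, the 3 vertices {a, b, d} are pairwise adjacent, and any tree decomposition puts a clique entirely inside one bag — forcing width ≥ 2. Therefore the treewidth is 2.

2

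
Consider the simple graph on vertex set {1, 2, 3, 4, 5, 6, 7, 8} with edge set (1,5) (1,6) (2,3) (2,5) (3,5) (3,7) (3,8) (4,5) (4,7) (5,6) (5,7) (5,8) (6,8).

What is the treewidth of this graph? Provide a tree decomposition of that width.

Each bag holds 3 vertices, so the decomposition has width 2, which upper-bounds the treewidth. Conversely, {1, 5, 6} is a clique of size 3, and the vertices of any clique must share a bag in every tree decomposition; so some bag has ≥ 3 vertices and tw(G) ≥ 2. Therefore the treewidth is 2.

Treewidth 2.
One optimal decomposition is:
Bags: B1 = {3, 5, 8}  B2 = {2, 3, 5}  B3 = {3, 5, 7}  B4 = {4, 5, 7}  B5 = {5, 6, 8}  B6 = {1, 5, 6}
Tree: B1–B2, B2–B3, B3–B4, B1–B5, B5–B6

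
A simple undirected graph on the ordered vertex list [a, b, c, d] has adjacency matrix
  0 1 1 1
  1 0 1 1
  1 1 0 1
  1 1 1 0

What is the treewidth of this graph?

3

A width-3 tree decomposition is:
Bags: B1 = {a, b, c, d}
Tree: (single bag)
A single bag containing all 4 vertices is trivially a valid decomposition of width 3. For the lower bound, the 4 vertices {a, b, c, d} are pairwise adjacent, and any tree decomposition puts a clique entirely inside one bag — forcing width ≥ 3. Combining the bounds, tw(G) = 3.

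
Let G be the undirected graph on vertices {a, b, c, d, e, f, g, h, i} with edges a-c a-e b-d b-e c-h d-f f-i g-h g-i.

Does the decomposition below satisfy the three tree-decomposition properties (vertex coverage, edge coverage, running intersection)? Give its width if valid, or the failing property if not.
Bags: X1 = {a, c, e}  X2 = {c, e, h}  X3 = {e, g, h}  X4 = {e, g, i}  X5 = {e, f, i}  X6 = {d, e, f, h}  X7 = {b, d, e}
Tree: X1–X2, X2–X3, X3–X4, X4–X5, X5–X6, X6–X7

A tree decomposition must satisfy three properties: every vertex lies in some bag; for every edge, both endpoints lie together in some bag; and for every vertex, the bags containing it form a connected subtree. Here bags containing vertex h are not connected in the tree, so the decomposition is invalid.

No — bags containing vertex h are not connected in the tree.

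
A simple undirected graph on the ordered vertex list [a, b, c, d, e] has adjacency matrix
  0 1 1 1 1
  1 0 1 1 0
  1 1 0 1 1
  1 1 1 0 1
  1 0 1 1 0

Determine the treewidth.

A width-3 tree decomposition is:
Bags: B1 = {a, c, d, e}  B2 = {a, b, c, d}
Tree: B1–B2
The largest bag has 4 vertices, giving width 3; this decomposition certifies tw(G) ≤ 3. Conversely, {a, c, d, e} is a clique of size 4, and the vertices of any clique must share a bag in every tree decomposition; so some bag has ≥ 4 vertices and tw(G) ≥ 3. Therefore the treewidth is 3.

3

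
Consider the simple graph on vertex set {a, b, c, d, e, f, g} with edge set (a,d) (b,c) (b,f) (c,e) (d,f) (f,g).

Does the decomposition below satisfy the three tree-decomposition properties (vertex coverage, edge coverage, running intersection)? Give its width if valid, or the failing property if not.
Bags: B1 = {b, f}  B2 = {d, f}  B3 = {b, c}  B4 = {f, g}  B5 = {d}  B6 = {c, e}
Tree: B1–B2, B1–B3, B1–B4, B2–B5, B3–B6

A tree decomposition must satisfy three properties: every vertex lies in some bag; for every edge, both endpoints lie together in some bag; and for every vertex, the bags containing it form a connected subtree. Here vertex a appears in no bag, so the decomposition is invalid.

No — vertex a appears in no bag.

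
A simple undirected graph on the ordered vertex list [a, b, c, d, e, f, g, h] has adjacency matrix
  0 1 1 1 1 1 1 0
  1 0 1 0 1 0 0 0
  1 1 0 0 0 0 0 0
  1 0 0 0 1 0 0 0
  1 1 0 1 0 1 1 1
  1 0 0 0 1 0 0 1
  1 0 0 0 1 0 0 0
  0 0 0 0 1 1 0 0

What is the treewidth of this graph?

2

A width-2 tree decomposition is:
Bags: B1 = {a, d, e}  B2 = {a, b, e}  B3 = {a, e, f}  B4 = {a, b, c}  B5 = {e, f, h}  B6 = {a, e, g}
Tree: B1–B2, B1–B3, B2–B4, B3–B5, B2–B6
Each bag holds 3 vertices, so the decomposition has width 2, which upper-bounds the treewidth. On the other hand G contains the 3-clique {e, f, h}. A clique must lie in a single bag of any decomposition, so no decomposition can have width below 2. Combining the bounds, tw(G) = 2.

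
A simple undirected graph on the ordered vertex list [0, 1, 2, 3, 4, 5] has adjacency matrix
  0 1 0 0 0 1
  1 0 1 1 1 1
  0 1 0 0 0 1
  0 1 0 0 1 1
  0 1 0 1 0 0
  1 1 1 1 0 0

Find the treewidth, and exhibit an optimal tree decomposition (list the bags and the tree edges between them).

Treewidth 2.
One optimal decomposition is:
Bags: B1 = {1, 3, 5}  B2 = {0, 1, 5}  B3 = {1, 3, 4}  B4 = {1, 2, 5}
Tree: B1–B2, B1–B3, B1–B4

Every bag has size at most 3, so the width is 3 − 1 = 2 and tw(G) ≤ 2. Conversely, {1, 3, 4} is a clique of size 3, and the vertices of any clique must share a bag in every tree decomposition; so some bag has ≥ 3 vertices and tw(G) ≥ 2. Hence tw(G) = 2 exactly.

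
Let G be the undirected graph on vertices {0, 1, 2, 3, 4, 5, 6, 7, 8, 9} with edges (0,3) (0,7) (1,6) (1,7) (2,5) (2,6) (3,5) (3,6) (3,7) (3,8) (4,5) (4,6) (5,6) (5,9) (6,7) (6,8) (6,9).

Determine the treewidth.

2

A width-2 tree decomposition is:
Bags: B1 = {1, 6, 7}  B2 = {3, 6, 7}  B3 = {3, 5, 6}  B4 = {0, 3, 7}  B5 = {3, 6, 8}  B6 = {2, 5, 6}  B7 = {5, 6, 9}  B8 = {4, 5, 6}
Tree: B1–B2, B2–B3, B2–B4, B3–B5, B3–B6, B6–B7, B7–B8
Each bag holds 3 vertices, so the decomposition has width 2, which upper-bounds the treewidth. For the lower bound, the 3 vertices {0, 3, 7} are pairwise adjacent, and any tree decomposition puts a clique entirely inside one bag — forcing width ≥ 2. Therefore the treewidth is 2.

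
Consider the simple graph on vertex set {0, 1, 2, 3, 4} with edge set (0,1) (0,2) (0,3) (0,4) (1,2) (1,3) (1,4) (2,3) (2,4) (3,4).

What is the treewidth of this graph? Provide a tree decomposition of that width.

A single bag containing all 5 vertices is trivially a valid decomposition of width 4. For the lower bound, the 5 vertices {0, 1, 2, 3, 4} are pairwise adjacent, and any tree decomposition puts a clique entirely inside one bag — forcing width ≥ 4. The upper and lower bounds meet at 4, so that is the treewidth.

Treewidth 4.
One optimal decomposition is:
Bags: B1 = {0, 1, 2, 3, 4}
Tree: (single bag)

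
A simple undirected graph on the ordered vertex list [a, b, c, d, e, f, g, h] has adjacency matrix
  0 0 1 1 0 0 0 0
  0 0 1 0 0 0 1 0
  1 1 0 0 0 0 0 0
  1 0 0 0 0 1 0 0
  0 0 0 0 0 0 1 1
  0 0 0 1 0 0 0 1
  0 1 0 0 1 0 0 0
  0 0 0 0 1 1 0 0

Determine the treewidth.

2

A width-2 tree decomposition is:
Bags: B1 = {a, b, c}  B2 = {a, b, d}  B3 = {b, d, f}  B4 = {b, f, h}  B5 = {b, e, h}  B6 = {b, e, g}
Tree: B1–B2, B2–B3, B3–B4, B4–B5, B5–B6
Every bag has size at most 3, so the width is 3 − 1 = 2 and tw(G) ≤ 2. Since b–c–a–d–f–h–e–g–b is a cycle in G, G is not acyclic. Forests are exactly the graphs of treewidth ≤ 1, so tw(G) ≥ 2. Hence tw(G) = 2 exactly.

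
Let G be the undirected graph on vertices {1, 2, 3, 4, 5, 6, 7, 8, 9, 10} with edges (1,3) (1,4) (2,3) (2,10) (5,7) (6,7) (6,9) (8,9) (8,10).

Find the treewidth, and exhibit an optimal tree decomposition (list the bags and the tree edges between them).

Every bag has size at most 2, so the width is 2 − 1 = 1 and tw(G) ≤ 1. Any graph with an edge has treewidth ≥ 1, and G has the edge 5–7. The upper and lower bounds meet at 1, so that is the treewidth.

Treewidth 1.
One such decomposition:
Bags: B1 = {5, 7}  B2 = {6, 7}  B3 = {6, 9}  B4 = {8, 9}  B5 = {8, 10}  B6 = {2, 10}  B7 = {2, 3}  B8 = {1, 3}  B9 = {1, 4}
Tree: B1–B2, B2–B3, B3–B4, B4–B5, B5–B6, B6–B7, B7–B8, B8–B9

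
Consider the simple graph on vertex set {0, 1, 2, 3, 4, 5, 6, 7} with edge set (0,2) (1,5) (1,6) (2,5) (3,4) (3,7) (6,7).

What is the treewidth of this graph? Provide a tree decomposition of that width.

Each bag holds 2 vertices, so the decomposition has width 1, which upper-bounds the treewidth. Since G has at least one edge (e.g. 0–2), it is not an edgeless graph, so tw(G) ≥ 1. Combining the bounds, tw(G) = 1.

Treewidth 1.
Bags: B1 = {0, 2}  B2 = {2, 5}  B3 = {1, 5}  B4 = {1, 6}  B5 = {6, 7}  B6 = {3, 7}  B7 = {3, 4}
Tree: B1–B2, B2–B3, B3–B4, B4–B5, B5–B6, B6–B7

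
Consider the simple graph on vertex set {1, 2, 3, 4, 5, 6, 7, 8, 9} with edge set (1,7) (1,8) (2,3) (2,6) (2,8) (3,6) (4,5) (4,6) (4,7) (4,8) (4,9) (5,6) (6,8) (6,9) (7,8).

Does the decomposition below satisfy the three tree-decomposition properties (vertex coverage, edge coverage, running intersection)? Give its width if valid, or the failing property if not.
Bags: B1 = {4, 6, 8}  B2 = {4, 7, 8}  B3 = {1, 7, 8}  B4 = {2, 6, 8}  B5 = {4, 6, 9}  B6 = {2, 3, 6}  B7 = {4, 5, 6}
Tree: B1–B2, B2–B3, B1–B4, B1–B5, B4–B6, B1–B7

Every vertex of G appears in some bag (union = {1, 2, 3, 4, 5, 6, 7, 8, 9}); every edge is covered by a bag; and for each vertex v the set of bags containing v is connected in the bag tree. The decomposition is therefore valid. The largest bag has 3 vertices, so the width is 2.

Yes; width 2.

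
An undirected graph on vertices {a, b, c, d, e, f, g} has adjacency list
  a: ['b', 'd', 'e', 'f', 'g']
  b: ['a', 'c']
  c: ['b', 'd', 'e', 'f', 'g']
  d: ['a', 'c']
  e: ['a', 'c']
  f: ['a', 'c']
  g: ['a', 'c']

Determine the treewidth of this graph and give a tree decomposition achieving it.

Every bag has size at most 3, so the width is 3 − 1 = 2 and tw(G) ≤ 2. The edges c–d–a–g–c form a cycle, so G is not a tree and its treewidth is at least 2. The upper and lower bounds meet at 2, so that is the treewidth.

Treewidth 2.
One such decomposition:
Bags: B1 = {a, c, d}  B2 = {a, c, g}  B3 = {a, c, f}  B4 = {a, b, c}  B5 = {a, c, e}
Tree: B1–B2, B2–B3, B3–B4, B4–B5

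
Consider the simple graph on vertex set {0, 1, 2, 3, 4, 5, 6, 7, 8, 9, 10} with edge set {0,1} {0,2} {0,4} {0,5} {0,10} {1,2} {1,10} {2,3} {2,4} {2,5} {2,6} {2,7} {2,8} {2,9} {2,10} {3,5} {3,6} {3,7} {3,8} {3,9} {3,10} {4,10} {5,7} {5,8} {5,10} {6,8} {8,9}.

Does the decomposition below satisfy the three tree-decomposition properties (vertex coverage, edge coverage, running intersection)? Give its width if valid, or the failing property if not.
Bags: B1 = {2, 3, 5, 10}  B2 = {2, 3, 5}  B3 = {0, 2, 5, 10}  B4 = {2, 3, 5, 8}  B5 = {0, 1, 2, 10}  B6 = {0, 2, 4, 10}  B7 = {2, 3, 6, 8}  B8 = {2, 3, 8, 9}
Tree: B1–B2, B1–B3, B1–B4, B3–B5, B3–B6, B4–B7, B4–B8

No — vertex 7 appears in no bag.

A tree decomposition must satisfy three properties: every vertex lies in some bag; for every edge, both endpoints lie together in some bag; and for every vertex, the bags containing it form a connected subtree. Here vertex 7 appears in no bag, so the decomposition is invalid.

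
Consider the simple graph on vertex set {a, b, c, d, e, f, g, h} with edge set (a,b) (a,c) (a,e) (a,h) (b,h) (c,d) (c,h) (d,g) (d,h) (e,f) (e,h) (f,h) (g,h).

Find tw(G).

2

A width-2 tree decomposition is:
Bags: B1 = {a, c, h}  B2 = {c, d, h}  B3 = {a, b, h}  B4 = {a, e, h}  B5 = {e, f, h}  B6 = {d, g, h}
Tree: B1–B2, B1–B3, B3–B4, B4–B5, B2–B6
Every bag has size at most 3, so the width is 3 − 1 = 2 and tw(G) ≤ 2. Conversely, {d, g, h} is a clique of size 3, and the vertices of any clique must share a bag in every tree decomposition; so some bag has ≥ 3 vertices and tw(G) ≥ 2. Combining the bounds, tw(G) = 2.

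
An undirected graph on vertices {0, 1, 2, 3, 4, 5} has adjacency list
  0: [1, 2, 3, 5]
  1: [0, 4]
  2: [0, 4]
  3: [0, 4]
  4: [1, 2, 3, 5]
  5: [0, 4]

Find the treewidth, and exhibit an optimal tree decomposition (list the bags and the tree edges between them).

Treewidth 2.
One such decomposition:
Bags: B1 = {0, 3, 4}  B2 = {0, 2, 4}  B3 = {0, 1, 4}  B4 = {0, 4, 5}
Tree: B1–B2, B2–B3, B3–B4

Each bag holds 3 vertices, so the decomposition has width 2, which upper-bounds the treewidth. The edges 3–4–2–0–3 form a cycle, so G is not a tree and its treewidth is at least 2. Hence tw(G) = 2 exactly.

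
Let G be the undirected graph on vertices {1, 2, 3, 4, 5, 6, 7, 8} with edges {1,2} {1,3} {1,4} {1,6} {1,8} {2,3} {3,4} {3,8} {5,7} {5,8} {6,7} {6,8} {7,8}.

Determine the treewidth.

A width-2 tree decomposition is:
Bags: B1 = {1, 6, 8}  B2 = {1, 3, 8}  B3 = {1, 2, 3}  B4 = {1, 3, 4}  B5 = {6, 7, 8}  B6 = {5, 7, 8}
Tree: B1–B2, B2–B3, B3–B4, B1–B5, B5–B6
Each bag holds 3 vertices, so the decomposition has width 2, which upper-bounds the treewidth. On the other hand G contains the 3-clique {1, 3, 8}. A clique must lie in a single bag of any decomposition, so no decomposition can have width below 2. Combining the bounds, tw(G) = 2.

2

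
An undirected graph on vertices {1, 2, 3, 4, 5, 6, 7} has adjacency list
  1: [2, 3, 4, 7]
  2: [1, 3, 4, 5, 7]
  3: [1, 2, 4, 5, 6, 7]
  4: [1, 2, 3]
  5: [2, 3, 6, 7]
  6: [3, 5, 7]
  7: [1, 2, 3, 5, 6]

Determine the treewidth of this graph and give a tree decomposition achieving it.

Every bag has size at most 4, so the width is 4 − 1 = 3 and tw(G) ≤ 3. Conversely, {1, 2, 3, 4} is a clique of size 4, and the vertices of any clique must share a bag in every tree decomposition; so some bag has ≥ 4 vertices and tw(G) ≥ 3. Therefore the treewidth is 3.

Treewidth 3.
One optimal decomposition is:
Bags: B1 = {1, 2, 3, 7}  B2 = {1, 2, 3, 4}  B3 = {2, 3, 5, 7}  B4 = {3, 5, 6, 7}
Tree: B1–B2, B1–B3, B3–B4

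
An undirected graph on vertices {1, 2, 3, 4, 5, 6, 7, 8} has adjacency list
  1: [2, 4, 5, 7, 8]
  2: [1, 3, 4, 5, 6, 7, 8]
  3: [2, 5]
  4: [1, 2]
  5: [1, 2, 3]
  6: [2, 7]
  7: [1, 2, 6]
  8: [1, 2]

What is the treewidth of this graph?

2

A width-2 tree decomposition is:
Bags: B1 = {1, 2, 5}  B2 = {1, 2, 4}  B3 = {1, 2, 7}  B4 = {2, 6, 7}  B5 = {2, 3, 5}  B6 = {1, 2, 8}
Tree: B1–B2, B2–B3, B3–B4, B1–B5, B2–B6
Every bag has size at most 3, so the width is 3 − 1 = 2 and tw(G) ≤ 2. Conversely, {1, 2, 8} is a clique of size 3, and the vertices of any clique must share a bag in every tree decomposition; so some bag has ≥ 3 vertices and tw(G) ≥ 2. Therefore the treewidth is 2.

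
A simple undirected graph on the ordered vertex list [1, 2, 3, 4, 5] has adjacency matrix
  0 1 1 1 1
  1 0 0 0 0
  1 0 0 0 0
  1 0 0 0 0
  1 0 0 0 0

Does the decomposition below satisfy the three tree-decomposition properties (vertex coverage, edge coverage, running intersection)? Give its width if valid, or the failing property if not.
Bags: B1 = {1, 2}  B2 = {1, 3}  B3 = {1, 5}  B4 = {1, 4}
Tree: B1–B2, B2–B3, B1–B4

Yes; width 1.

Vertex coverage: the bags together contain {1, 2, 3, 4, 5}, the full vertex set. Edge coverage: each edge of G has both endpoints in at least one bag. Running intersection: for every vertex, the bags containing it form a connected subtree. All three properties hold, so this is a valid tree decomposition of width max|bag| − 1 = 1, and hence tw(G) ≤ 1.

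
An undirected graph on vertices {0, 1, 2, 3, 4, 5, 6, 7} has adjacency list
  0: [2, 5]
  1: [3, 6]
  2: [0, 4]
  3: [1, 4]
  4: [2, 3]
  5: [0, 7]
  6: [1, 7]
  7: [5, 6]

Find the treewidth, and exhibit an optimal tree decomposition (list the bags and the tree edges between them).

The largest bag has 3 vertices, giving width 2; this decomposition certifies tw(G) ≤ 2. Since 4–2–0–5–7–6–1–3–4 is a cycle in G, G is not acyclic. Forests are exactly the graphs of treewidth ≤ 1, so tw(G) ≥ 2. Combining the bounds, tw(G) = 2.

Treewidth 2.
Bags: B1 = {0, 2, 4}  B2 = {0, 4, 5}  B3 = {4, 5, 7}  B4 = {4, 6, 7}  B5 = {1, 4, 6}  B6 = {1, 3, 4}
Tree: B1–B2, B2–B3, B3–B4, B4–B5, B5–B6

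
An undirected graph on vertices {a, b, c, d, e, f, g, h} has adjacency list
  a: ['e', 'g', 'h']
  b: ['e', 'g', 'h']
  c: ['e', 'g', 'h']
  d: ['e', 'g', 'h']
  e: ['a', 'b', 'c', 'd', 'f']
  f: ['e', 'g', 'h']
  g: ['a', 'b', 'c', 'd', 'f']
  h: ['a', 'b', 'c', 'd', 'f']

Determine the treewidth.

A width-3 tree decomposition is:
Bags: B1 = {e, f, g, h}  B2 = {a, e, g, h}  B3 = {c, e, g, h}  B4 = {b, e, g, h}  B5 = {d, e, g, h}
Tree: B1–B2, B2–B3, B3–B4, B4–B5
Every bag has size at most 4, so the width is 4 − 1 = 3 and tw(G) ≤ 3. For the lower bound: the 4 vertex sets {f,g}, {a,e}, {h}, {c} are disjoint, each induces a connected subgraph, and every pair is joined by at least one edge of G. Contracting each set to a single vertex therefore yields K_{4} as a minor, and since treewidth is minor-monotone, tw(G) ≥ tw(K_{4}) = 3. Combining the bounds, tw(G) = 3.

3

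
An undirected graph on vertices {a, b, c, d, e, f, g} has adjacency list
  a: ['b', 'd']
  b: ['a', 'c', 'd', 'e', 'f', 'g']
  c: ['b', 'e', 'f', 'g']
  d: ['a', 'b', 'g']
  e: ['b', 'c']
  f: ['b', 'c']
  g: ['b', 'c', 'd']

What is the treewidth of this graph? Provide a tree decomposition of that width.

The largest bag has 3 vertices, giving width 2; this decomposition certifies tw(G) ≤ 2. On the other hand G contains the 3-clique {b, d, g}. A clique must lie in a single bag of any decomposition, so no decomposition can have width below 2. Hence tw(G) = 2 exactly.

Treewidth 2.
Bags: B1 = {b, d, g}  B2 = {a, b, d}  B3 = {b, c, g}  B4 = {b, c, f}  B5 = {b, c, e}
Tree: B1–B2, B1–B3, B3–B4, B3–B5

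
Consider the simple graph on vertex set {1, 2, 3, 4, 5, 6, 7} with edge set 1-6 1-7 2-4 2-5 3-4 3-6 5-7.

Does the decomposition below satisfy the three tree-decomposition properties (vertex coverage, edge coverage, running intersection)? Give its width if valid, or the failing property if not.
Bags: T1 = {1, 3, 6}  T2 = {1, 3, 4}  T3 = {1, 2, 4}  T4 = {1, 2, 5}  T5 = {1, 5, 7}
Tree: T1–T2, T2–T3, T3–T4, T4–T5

Every vertex of G appears in some bag (union = {1, 2, 3, 4, 5, 6, 7}); every edge is covered by a bag; and for each vertex v the set of bags containing v is connected in the bag tree. The decomposition is therefore valid. The largest bag has 3 vertices, so the width is 2.

Yes; width 2.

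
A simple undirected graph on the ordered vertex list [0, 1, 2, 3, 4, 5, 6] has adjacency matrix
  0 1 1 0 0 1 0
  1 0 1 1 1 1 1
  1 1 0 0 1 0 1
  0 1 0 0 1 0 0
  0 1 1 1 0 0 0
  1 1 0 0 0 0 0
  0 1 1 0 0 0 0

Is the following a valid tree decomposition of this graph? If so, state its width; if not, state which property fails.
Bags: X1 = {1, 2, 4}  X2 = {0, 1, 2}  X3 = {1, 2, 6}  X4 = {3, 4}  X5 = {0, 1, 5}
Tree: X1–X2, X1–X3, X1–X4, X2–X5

No — edge (1,3) lies in no bag.

A tree decomposition must satisfy three properties: every vertex lies in some bag; for every edge, both endpoints lie together in some bag; and for every vertex, the bags containing it form a connected subtree. Here edge (1,3) lies in no bag, so the decomposition is invalid.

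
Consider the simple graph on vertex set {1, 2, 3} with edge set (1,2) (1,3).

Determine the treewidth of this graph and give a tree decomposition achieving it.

Treewidth 1.
One optimal decomposition is:
Bags: B1 = {1, 3}  B2 = {1, 2}
Tree: B1–B2

The largest bag has 2 vertices, giving width 1; this decomposition certifies tw(G) ≤ 1. G has an edge, so its treewidth is at least 1. Hence tw(G) = 1 exactly.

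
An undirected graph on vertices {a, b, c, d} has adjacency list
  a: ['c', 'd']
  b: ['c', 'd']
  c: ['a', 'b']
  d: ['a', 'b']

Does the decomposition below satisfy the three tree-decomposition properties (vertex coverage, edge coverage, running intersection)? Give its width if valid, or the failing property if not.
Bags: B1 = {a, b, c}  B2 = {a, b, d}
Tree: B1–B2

Vertex coverage: the bags together contain {a, b, c, d}, the full vertex set. Edge coverage: each edge of G has both endpoints in at least one bag. Running intersection: for every vertex, the bags containing it form a connected subtree. All three properties hold, so this is a valid tree decomposition of width max|bag| − 1 = 2, and hence tw(G) ≤ 2.

Yes; width 2.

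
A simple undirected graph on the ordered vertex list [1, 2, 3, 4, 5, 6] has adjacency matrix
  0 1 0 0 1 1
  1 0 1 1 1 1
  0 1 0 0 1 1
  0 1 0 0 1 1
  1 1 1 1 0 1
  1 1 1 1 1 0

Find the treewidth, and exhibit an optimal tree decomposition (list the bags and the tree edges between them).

Every bag has size at most 4, so the width is 4 − 1 = 3 and tw(G) ≤ 3. On the other hand G contains the 4-clique {1, 2, 5, 6}. A clique must lie in a single bag of any decomposition, so no decomposition can have width below 3. The upper and lower bounds meet at 3, so that is the treewidth.

Treewidth 3.
Bags: B1 = {2, 3, 5, 6}  B2 = {1, 2, 5, 6}  B3 = {2, 4, 5, 6}
Tree: B1–B2, B1–B3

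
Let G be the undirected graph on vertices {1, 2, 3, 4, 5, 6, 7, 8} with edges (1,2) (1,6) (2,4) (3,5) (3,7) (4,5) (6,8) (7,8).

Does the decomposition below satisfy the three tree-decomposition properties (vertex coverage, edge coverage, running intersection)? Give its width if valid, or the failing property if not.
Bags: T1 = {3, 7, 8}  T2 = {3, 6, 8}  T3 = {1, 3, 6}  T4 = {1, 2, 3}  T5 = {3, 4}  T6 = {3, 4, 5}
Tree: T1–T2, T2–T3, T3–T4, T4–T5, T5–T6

A tree decomposition must satisfy three properties: every vertex lies in some bag; for every edge, both endpoints lie together in some bag; and for every vertex, the bags containing it form a connected subtree. Here edge (2,4) lies in no bag, so the decomposition is invalid.

No — edge (2,4) lies in no bag.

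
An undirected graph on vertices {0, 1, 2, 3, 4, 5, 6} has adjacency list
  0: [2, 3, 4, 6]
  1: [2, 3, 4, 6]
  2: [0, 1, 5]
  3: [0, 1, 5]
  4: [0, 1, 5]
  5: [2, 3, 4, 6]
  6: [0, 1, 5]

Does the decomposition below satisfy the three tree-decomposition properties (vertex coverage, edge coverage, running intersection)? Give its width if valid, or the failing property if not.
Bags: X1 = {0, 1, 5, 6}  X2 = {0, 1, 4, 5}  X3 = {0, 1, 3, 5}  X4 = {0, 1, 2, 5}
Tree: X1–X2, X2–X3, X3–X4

Every vertex of G appears in some bag (union = {0, 1, 2, 3, 4, 5, 6}); every edge is covered by a bag; and for each vertex v the set of bags containing v is connected in the bag tree. The decomposition is therefore valid. The largest bag has 4 vertices, so the width is 3.

Yes; width 3.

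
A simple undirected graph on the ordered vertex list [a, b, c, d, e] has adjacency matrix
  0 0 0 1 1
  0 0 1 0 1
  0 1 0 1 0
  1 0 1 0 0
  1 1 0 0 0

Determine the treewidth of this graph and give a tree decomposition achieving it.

Treewidth 2.
One optimal decomposition is:
Bags: B1 = {a, b, e}  B2 = {a, b, c}  B3 = {a, c, d}
Tree: B1–B2, B2–B3

Every bag has size at most 3, so the width is 3 − 1 = 2 and tw(G) ≤ 2. Since a–e–b–c–d–a is a cycle in G, G is not acyclic. Forests are exactly the graphs of treewidth ≤ 1, so tw(G) ≥ 2. The upper and lower bounds meet at 2, so that is the treewidth.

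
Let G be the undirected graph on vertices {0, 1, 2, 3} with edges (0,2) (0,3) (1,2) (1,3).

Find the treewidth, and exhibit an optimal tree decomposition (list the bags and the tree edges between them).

Treewidth 2.
One optimal decomposition is:
Bags: B1 = {0, 1, 2}  B2 = {0, 1, 3}
Tree: B1–B2

The largest bag has 3 vertices, giving width 2; this decomposition certifies tw(G) ≤ 2. For the lower bound, G contains the cycle 0–2–1–3–0, so G is not a forest; only forests have treewidth ≤ 1, hence tw(G) ≥ 2. The upper and lower bounds meet at 2, so that is the treewidth.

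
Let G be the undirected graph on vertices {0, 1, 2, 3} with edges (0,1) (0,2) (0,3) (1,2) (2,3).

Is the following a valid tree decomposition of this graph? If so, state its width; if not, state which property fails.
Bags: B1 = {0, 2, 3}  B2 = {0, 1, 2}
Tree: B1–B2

Checking the three conditions: (i) the bags cover all of {0, 1, 2, 3}; (ii) for each edge, some bag contains both endpoints; (iii) the bags containing any fixed vertex form a subtree. All hold, so the decomposition is valid with width 3 − 1 = 2.

Yes; width 2.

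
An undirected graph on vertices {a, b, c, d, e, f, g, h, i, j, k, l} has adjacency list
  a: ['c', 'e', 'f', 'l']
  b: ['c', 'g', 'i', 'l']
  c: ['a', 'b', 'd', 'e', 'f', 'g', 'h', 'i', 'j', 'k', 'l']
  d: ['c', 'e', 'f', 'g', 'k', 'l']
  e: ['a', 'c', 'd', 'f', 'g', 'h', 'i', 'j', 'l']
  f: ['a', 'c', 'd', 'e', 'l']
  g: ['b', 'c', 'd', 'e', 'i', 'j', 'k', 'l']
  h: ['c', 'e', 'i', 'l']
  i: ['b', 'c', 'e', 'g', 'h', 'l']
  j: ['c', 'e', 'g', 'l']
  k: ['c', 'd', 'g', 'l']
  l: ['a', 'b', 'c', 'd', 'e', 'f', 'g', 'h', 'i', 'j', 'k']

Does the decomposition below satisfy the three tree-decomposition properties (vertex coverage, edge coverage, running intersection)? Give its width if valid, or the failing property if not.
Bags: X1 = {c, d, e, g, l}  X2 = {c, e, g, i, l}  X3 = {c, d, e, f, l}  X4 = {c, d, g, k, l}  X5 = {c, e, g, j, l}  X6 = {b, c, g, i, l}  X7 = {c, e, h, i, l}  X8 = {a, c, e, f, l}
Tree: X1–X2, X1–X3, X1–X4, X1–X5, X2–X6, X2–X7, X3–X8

Vertex coverage: the bags together contain {a, b, c, d, e, f, g, h, i, j, k, l}, the full vertex set. Edge coverage: each edge of G has both endpoints in at least one bag. Running intersection: for every vertex, the bags containing it form a connected subtree. All three properties hold, so this is a valid tree decomposition of width max|bag| − 1 = 4, and hence tw(G) ≤ 4.

Yes; width 4.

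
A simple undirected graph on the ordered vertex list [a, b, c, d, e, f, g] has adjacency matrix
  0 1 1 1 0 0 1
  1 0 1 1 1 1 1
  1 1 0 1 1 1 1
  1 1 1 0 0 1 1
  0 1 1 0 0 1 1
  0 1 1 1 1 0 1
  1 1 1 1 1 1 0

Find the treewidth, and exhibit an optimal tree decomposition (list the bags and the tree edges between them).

Treewidth 4.
One optimal decomposition is:
Bags: B1 = {b, c, e, f, g}  B2 = {b, c, d, f, g}  B3 = {a, b, c, d, g}
Tree: B1–B2, B2–B3

Each bag holds 5 vertices, so the decomposition has width 4, which upper-bounds the treewidth. Conversely, {b, c, d, f, g} is a clique of size 5, and the vertices of any clique must share a bag in every tree decomposition; so some bag has ≥ 5 vertices and tw(G) ≥ 4. Hence tw(G) = 4 exactly.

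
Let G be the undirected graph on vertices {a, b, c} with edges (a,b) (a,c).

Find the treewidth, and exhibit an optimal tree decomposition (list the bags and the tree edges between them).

Treewidth 1.
One such decomposition:
Bags: B1 = {a, c}  B2 = {a, b}
Tree: B1–B2

The largest bag has 2 vertices, giving width 1; this decomposition certifies tw(G) ≤ 1. Any graph with an edge has treewidth ≥ 1, and G has the edge c–a. Combining the bounds, tw(G) = 1.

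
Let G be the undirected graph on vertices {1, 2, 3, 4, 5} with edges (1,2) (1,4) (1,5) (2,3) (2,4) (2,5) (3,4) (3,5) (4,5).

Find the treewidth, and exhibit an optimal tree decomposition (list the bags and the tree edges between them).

Each bag holds 4 vertices, so the decomposition has width 3, which upper-bounds the treewidth. Conversely, {1, 2, 4, 5} is a clique of size 4, and the vertices of any clique must share a bag in every tree decomposition; so some bag has ≥ 4 vertices and tw(G) ≥ 3. The upper and lower bounds meet at 3, so that is the treewidth.

Treewidth 3.
One such decomposition:
Bags: B1 = {1, 2, 4, 5}  B2 = {2, 3, 4, 5}
Tree: B1–B2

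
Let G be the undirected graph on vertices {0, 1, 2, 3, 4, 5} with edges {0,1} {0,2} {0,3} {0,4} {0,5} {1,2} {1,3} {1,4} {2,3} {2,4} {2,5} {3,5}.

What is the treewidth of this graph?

3

A width-3 tree decomposition is:
Bags: B1 = {0, 2, 3, 5}  B2 = {0, 1, 2, 3}  B3 = {0, 1, 2, 4}
Tree: B1–B2, B2–B3
Each bag holds 4 vertices, so the decomposition has width 3, which upper-bounds the treewidth. Conversely, {0, 1, 2, 3} is a clique of size 4, and the vertices of any clique must share a bag in every tree decomposition; so some bag has ≥ 4 vertices and tw(G) ≥ 3. Hence tw(G) = 3 exactly.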